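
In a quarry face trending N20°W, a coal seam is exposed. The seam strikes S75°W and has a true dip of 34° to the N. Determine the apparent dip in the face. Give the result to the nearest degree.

34°

Angle between strike (S75°W) and section (N20°W): β = 85°.
tan α = tan 34° × sin 85° = 0.6745 × 0.9962 = 0.6719
apparent dip = arctan 0.6719 = 33.90°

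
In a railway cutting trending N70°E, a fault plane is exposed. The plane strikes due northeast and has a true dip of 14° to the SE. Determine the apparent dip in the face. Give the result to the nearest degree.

6°

The strike is due northeast and the section trends N70°E; the acute angle between them is β = 25°.
tan α = tan 14° × sin 25° = 0.2493 × 0.4226 = 0.1054
apparent dip = arctan 0.1054 = 6.02°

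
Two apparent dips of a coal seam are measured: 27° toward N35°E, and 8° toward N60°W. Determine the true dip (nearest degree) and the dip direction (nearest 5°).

Each apparent-dip line lies in the plane. As unit vectors (x east, y north, z up), v₁ plunges 27°→N35°E and v₂ plunges 8°→N60°W.
Cross product v₁ × v₂ gives the pole to the plane: n ∝ (0.123, 0.460, 0.879).
Dip δ = arctan(|n_h|/n_z) = arctan(0.477/0.879) = 28.5°.
Dip direction = azimuth of (n_x, n_y) = atan2(0.123, 0.460) = 15°.

true dip 28°, dip direction 015°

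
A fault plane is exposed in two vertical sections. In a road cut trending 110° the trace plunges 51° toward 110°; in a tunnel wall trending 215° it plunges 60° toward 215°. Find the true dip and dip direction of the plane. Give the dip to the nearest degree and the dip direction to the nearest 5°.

true dip 68°, dip direction 170°

Represent each trace as a vector plunging at its apparent dip toward its trend (east-north-up frame): v₁ = (0.591, -0.215, -0.777), v₂ = (-0.287, -0.410, -0.866).
Cross product v₁ × v₂ gives the pole to the plane: n ∝ (0.132, -0.735, 0.304).
True dip = arccos(n_z / |n|) = arccos(0.3770) = 67.9°.
Dip direction = atan2(0.132, -0.735) = 170° (azimuth of n's horizontal projection).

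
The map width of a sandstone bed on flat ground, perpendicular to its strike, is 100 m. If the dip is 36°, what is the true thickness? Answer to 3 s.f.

True thickness t = w · sin(dip) = 100 × sin 36°
t = 100 × 0.5878 = 58.779 m

58.8 m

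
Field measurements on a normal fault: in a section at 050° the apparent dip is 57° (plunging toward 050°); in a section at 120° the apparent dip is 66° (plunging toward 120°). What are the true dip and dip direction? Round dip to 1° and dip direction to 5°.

true dip 67°, dip direction 100°

The two traces are lines in the plane: v₁ = (sin 50°·cos 57°, cos 50°·cos 57°, −sin 57°), v₂ = (sin 120°·cos 66°, cos 120°·cos 66°, −sin 66°).
Cross product v₁ × v₂ gives the pole to the plane: n ∝ (0.490, -0.086, 0.208).
Dip δ = arctan(|n_h|/n_z) = arctan(0.498/0.208) = 67.3°.
Dip direction = azimuth of (n_x, n_y) = atan2(0.490, -0.086) = 100°.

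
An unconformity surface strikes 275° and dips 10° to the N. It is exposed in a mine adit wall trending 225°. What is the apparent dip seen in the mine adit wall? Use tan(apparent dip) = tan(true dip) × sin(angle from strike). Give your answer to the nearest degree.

8°

The section lies 50° from the strike.
tan α = tan 10° × sin 50° = 0.1763 × 0.7660 = 0.1351
α = arctan(0.1351) = 7.69°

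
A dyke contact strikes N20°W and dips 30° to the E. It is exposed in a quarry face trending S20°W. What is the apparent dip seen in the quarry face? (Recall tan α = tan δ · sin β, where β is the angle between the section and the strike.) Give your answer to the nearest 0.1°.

Angle between strike (N20°W) and section (S20°W): β = 40°.
tan α = tan 30° × sin 40° = 0.5774 × 0.6428 = 0.3711
apparent dip = arctan 0.3711 = 20.36°

20.4°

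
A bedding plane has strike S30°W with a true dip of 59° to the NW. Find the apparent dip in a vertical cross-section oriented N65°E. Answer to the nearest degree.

The strike is S30°W and the section trends N65°E; the acute angle between them is β = 35°.
tan(apparent dip) = tan 59° · sin 35° = 0.9546
α = arctan(0.9546) = 43.67°

44°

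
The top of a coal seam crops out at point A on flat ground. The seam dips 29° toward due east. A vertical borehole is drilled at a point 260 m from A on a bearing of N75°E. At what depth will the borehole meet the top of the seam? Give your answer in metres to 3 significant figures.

The hole lies 15° from the dip direction, so the down-dip offset is 260 × cos 15° = 251.14 m.
Depth = down-dip offset × tan(dip) = 251.14 × tan 29° = 251.14 × 0.5543
Depth = 139.21 m

139 m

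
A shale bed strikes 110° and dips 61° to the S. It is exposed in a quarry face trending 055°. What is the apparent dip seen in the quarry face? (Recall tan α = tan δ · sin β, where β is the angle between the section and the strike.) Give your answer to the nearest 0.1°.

55.9°

The section lies 55° from the strike.
tan α = tan 61° × sin 55° = 1.8040 × 0.8192 = 1.4778
α = arctan(1.4778) = 55.91°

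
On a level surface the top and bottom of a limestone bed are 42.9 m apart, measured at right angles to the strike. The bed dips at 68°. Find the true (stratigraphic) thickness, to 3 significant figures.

True thickness t = w · sin(dip) = 42.9 × sin 68°
t = 42.9 × 0.9272 = 39.776 m

39.8 m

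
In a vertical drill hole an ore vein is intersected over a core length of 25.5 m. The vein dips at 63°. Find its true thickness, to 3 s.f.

11.6 m

True thickness t = h · cos(dip) = 25.5 × cos 63°
t = 25.5 × 0.4540 = 11.577 m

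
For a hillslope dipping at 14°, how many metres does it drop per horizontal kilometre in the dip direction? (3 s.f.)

drop per km = 1000 × tan 14° = 1000 × 0.2493

249 m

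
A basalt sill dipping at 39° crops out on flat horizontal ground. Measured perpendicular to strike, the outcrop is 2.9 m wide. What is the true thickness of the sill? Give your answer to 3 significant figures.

True thickness t = w · sin(dip) = 2.9 × sin 39°
t = 2.9 × 0.6293 = 1.825 m

1.83 m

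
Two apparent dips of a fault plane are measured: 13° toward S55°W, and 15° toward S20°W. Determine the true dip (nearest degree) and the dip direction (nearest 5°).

true dip 15°, dip direction 205°

Each apparent-dip line lies in the plane. As unit vectors (x east, y north, z up), v₁ plunges 13°→S55°W and v₂ plunges 15°→S20°W.
The plane normal is n = v₁ × v₂ ∝ (-0.060, -0.132, 0.540).
Dip δ = arctan(|n_h|/n_z) = arctan(0.145/0.540) = 15.0°.
Dip direction = azimuth of (n_x, n_y) = atan2(-0.060, -0.132) = 204°.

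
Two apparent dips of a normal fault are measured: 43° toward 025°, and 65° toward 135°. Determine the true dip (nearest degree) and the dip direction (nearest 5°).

Each apparent-dip line lies in the plane. As unit vectors (x east, y north, z up), v₁ plunges 43°→025° and v₂ plunges 65°→135°.
The plane normal is n = v₁ × v₂ ∝ (0.805, -0.076, 0.290).
True dip = arccos(n_z / |n|) = arccos(0.3382) = 70.2°.
Dip direction = azimuth of (n_x, n_y) = atan2(0.805, -0.076) = 95°.

true dip 70°, dip direction 095°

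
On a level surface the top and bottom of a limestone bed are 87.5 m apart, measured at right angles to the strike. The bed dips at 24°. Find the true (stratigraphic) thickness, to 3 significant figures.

True thickness t = w · sin(dip) = 87.5 × sin 24°
t = 87.5 × 0.4067 = 35.589 m

35.6 m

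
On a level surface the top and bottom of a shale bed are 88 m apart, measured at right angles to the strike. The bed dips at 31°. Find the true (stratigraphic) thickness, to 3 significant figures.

True thickness t = w · sin(dip) = 88 × sin 31°
t = 88 × 0.5150 = 45.323 m

45.3 m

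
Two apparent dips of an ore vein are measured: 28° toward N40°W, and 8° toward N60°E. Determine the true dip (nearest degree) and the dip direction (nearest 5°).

true dip 30°, dip direction 345°

Represent each trace as a vector plunging at its apparent dip toward its trend (east-north-up frame): v₁ = (-0.568, 0.676, -0.469), v₂ = (0.858, 0.495, -0.139).
The plane normal is n = v₁ × v₂ ∝ (-0.138, 0.482, 0.861).
tan δ = √(n_x²+n_y²)/n_z = 0.501/0.861, so δ = 30.2°.
Dip direction = azimuth of (n_x, n_y) = atan2(-0.138, 0.482) = 344°.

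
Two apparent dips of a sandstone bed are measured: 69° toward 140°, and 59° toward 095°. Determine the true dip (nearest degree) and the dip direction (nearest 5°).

The two traces are lines in the plane: v₁ = (sin 140°·cos 69°, cos 140°·cos 69°, −sin 69°), v₂ = (sin 95°·cos 59°, cos 95°·cos 59°, −sin 59°).
Cross product v₁ × v₂ gives the pole to the plane: n ∝ (0.193, -0.282, 0.131).
True dip = arccos(n_z / |n|) = arccos(0.3569) = 69.1°.
Dip direction = atan2(0.193, -0.282) = 146° (azimuth of n's horizontal projection).

true dip 69°, dip direction 145°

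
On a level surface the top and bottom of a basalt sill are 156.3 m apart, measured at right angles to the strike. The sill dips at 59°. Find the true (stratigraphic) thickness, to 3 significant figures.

True thickness t = w · sin(dip) = 156.3 × sin 59°
t = 156.3 × 0.8572 = 133.975 m

134 m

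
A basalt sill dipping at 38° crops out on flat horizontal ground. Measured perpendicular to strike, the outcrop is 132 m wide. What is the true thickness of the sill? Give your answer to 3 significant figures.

81.3 m

True thickness t = w · sin(dip) = 132 × sin 38°
t = 132 × 0.6157 = 81.267 m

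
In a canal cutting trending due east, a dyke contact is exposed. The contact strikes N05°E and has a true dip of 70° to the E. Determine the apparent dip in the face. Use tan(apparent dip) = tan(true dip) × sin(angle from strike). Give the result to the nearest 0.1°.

The strike is N05°E and the section trends due east; the acute angle between them is β = 85°.
tan α = tan 70° × sin 85° = 2.7475 × 0.9962 = 2.7370
apparent dip = arctan 2.7370 = 69.93°

69.9°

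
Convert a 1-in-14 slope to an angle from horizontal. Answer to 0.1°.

tan θ = 1/14 = 0.0714
θ = arctan(0.0714) = 4.09°

4.1°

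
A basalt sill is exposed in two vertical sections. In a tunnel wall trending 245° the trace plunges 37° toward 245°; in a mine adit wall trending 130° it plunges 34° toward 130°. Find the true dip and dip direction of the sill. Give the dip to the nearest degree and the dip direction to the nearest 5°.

true dip 53°, dip direction 190°

The two traces are lines in the plane: v₁ = (sin 245°·cos 37°, cos 245°·cos 37°, −sin 37°), v₂ = (sin 130°·cos 34°, cos 130°·cos 34°, −sin 34°).
The plane normal is n = v₁ × v₂ ∝ (-0.132, -0.787, 0.600).
Dip δ = arctan(|n_h|/n_z) = arctan(0.798/0.600) = 53.1°.
The horizontal component of n points toward azimuth atan2(n_x, n_y) = 190°, the dip direction.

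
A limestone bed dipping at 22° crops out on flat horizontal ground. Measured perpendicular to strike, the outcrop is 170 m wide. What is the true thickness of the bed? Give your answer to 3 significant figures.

True thickness t = w · sin(dip) = 170 × sin 22°
t = 170 × 0.3746 = 63.683 m

63.7 m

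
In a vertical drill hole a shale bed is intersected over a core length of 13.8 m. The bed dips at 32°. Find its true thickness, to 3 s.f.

11.7 m

True thickness t = h · cos(dip) = 13.8 × cos 32°
t = 13.8 × 0.8480 = 11.703 m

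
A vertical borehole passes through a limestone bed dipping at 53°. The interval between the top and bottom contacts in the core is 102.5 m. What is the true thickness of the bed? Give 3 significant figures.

True thickness t = h · cos(dip) = 102.5 × cos 53°
t = 102.5 × 0.6018 = 61.686 m

61.7 m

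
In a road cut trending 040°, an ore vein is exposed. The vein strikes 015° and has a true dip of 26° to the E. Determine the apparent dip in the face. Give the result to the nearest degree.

12°

Angle between strike (015°) and section (040°): β = 25°.
tan α = tan 26° × sin 25° = 0.4877 × 0.4226 = 0.2061
α = arctan(0.2061) = 11.65°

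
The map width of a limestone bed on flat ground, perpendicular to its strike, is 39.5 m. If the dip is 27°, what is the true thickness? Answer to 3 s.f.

17.9 m

True thickness t = w · sin(dip) = 39.5 × sin 27°
t = 39.5 × 0.4540 = 17.933 m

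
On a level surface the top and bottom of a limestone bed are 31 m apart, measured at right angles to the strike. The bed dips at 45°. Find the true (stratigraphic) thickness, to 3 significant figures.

True thickness t = w · sin(dip) = 31 × sin 45°
t = 31 × 0.7071 = 21.920 m

21.9 m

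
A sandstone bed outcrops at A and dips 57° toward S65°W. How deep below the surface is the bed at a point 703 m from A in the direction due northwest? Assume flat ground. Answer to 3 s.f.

370 m

The hole lies 70° from the dip direction, so the down-dip offset is 703 × cos 70° = 240.44 m.
Depth = down-dip offset × tan(dip) = 240.44 × tan 57° = 240.44 × 1.5399
Depth = 370.25 m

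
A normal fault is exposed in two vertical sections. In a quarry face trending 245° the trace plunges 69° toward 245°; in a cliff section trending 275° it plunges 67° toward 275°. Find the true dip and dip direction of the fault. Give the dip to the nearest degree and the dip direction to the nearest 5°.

true dip 69°, dip direction 250°

Represent each trace as a vector plunging at its apparent dip toward its trend (east-north-up frame): v₁ = (-0.325, -0.151, -0.934), v₂ = (-0.389, 0.034, -0.921).
n = v₁ × v₂ = (-0.171, -0.064, 0.070) (taken with n_z > 0).
tan δ = √(n_x²+n_y²)/n_z = 0.183/0.070, so δ = 69.1°.
Dip direction = azimuth of (n_x, n_y) = atan2(-0.171, -0.064) = 249°.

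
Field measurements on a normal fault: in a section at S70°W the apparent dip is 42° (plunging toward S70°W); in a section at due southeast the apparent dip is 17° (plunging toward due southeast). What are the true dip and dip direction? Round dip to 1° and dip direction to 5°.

true dip 50°, dip direction 210°

The two traces are lines in the plane: v₁ = (sin 250°·cos 42°, cos 250°·cos 42°, −sin 42°), v₂ = (sin 135°·cos 17°, cos 135°·cos 17°, −sin 17°).
n = v₁ × v₂ = (-0.378, -0.657, 0.644) (taken with n_z > 0).
True dip = arccos(n_z / |n|) = arccos(0.6476) = 49.6°.
Dip direction = azimuth of (n_x, n_y) = atan2(-0.378, -0.657) = 210°.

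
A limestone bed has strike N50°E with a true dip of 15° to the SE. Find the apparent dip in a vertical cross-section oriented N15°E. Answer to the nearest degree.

9°

The strike is N50°E and the section trends N15°E; the acute angle between them is β = 35°.
tan(apparent dip) = tan 15° · sin 35° = 0.1537
α = arctan(0.1537) = 8.74°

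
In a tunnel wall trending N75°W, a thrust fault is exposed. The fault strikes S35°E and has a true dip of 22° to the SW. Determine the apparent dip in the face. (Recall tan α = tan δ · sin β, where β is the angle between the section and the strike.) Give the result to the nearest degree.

Angle between strike (S35°E) and section (N75°W): β = 40°.
tan(apparent dip) = tan 22° · sin 40° = 0.2597
α = arctan(0.2597) = 14.56°

15°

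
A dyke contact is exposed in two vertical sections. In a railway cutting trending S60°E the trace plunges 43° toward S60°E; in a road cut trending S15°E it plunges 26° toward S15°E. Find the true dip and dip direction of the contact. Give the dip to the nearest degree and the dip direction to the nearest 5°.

true dip 44°, dip direction 105°

Represent each trace as a vector plunging at its apparent dip toward its trend (east-north-up frame): v₁ = (0.633, -0.366, -0.682), v₂ = (0.233, -0.868, -0.438).
The plane normal is n = v₁ × v₂ ∝ (0.432, -0.119, 0.465).
True dip = arccos(n_z / |n|) = arccos(0.7201) = 43.9°.
Dip direction = azimuth of (n_x, n_y) = atan2(0.432, -0.119) = 105°.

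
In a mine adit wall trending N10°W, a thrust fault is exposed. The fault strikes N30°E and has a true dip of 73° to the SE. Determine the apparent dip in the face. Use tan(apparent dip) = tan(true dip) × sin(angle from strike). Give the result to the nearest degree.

The section lies 40° from the strike.
tan α = tan 73° × sin 40° = 3.2709 × 0.6428 = 2.1025
α = arctan(2.1025) = 64.56°

65°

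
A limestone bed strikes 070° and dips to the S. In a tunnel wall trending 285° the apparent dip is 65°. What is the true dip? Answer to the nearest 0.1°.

β = acute angle between strike 070° and section 285° = 35°.
tan(true dip) = tan 65° / sin 35° = 3.7388
true dip = arctan 3.7388 = 75.03°

75.0°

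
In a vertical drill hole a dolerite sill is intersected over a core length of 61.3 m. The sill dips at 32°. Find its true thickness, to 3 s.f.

True thickness t = h · cos(dip) = 61.3 × cos 32°
t = 61.3 × 0.8480 = 51.985 m

52.0 m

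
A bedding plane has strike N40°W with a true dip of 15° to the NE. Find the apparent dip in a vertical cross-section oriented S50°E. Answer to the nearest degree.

3°

Angle between strike (N40°W) and section (S50°E): β = 10°.
tan α = tan 15° × sin 10° = 0.2679 × 0.1736 = 0.0465
α = arctan(0.0465) = 2.66°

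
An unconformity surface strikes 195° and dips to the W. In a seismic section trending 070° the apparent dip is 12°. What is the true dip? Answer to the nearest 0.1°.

14.5°

β = acute angle between strike 195° and section 070° = 55°.
tan(true dip) = tan 12° / sin 55° = 0.2595
true dip = arctan 0.2595 = 14.55°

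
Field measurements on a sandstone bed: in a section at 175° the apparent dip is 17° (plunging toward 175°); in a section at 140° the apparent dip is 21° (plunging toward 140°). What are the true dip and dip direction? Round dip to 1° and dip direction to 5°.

true dip 21°, dip direction 140°

The two traces are lines in the plane: v₁ = (sin 175°·cos 17°, cos 175°·cos 17°, −sin 17°), v₂ = (sin 140°·cos 21°, cos 140°·cos 21°, −sin 21°).
n = v₁ × v₂ = (0.132, -0.146, 0.512) (taken with n_z > 0).
True dip = arccos(n_z / |n|) = arccos(0.9335) = 21.0°.
Dip direction = atan2(0.132, -0.146) = 138° (azimuth of n's horizontal projection).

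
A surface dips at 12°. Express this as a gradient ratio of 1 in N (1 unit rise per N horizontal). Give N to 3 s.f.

1 : N means tan θ = 1/N, so N = 1/tan 12° = 1/0.2126

1 in 4.70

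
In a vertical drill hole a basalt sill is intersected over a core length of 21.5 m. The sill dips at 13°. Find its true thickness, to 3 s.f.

True thickness t = h · cos(dip) = 21.5 × cos 13°
t = 21.5 × 0.9744 = 20.949 m

20.9 m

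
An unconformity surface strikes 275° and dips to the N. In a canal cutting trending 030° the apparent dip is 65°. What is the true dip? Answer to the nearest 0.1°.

β = acute angle between strike 275° and section 030° = 65°.
tan δ = tan α / sin β = tan 65° / sin 65° = 2.1445 / 0.9063 = 2.3662
δ = arctan(2.3662) = 67.09°

67.1°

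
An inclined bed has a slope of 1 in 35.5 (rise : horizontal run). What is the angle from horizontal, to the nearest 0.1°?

tan θ = 1/35.5 = 0.0282
θ = arctan(0.0282) = 1.61°

1.6°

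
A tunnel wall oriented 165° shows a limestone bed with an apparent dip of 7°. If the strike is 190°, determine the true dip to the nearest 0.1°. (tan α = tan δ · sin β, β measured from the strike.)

16.2°

β = acute angle between strike 190° and section 165° = 25°.
tan δ = tan α / sin β = tan 7° / sin 25° = 0.1228 / 0.4226 = 0.2905
δ = arctan(0.2905) = 16.20°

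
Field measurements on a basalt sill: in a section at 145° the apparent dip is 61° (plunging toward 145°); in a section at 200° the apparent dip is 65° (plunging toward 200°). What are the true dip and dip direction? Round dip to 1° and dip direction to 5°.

true dip 66°, dip direction 180°

Each apparent-dip line lies in the plane. As unit vectors (x east, y north, z up), v₁ plunges 61°→145° and v₂ plunges 65°→200°.
The plane normal is n = v₁ × v₂ ∝ (-0.013, -0.378, 0.168).
Dip δ = arctan(|n_h|/n_z) = arctan(0.379/0.168) = 66.1°.
Dip direction = azimuth of (n_x, n_y) = atan2(-0.013, -0.378) = 182°.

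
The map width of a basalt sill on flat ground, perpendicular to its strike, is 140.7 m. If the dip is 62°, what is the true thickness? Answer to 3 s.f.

True thickness t = w · sin(dip) = 140.7 × sin 62°
t = 140.7 × 0.8829 = 124.231 m

124 m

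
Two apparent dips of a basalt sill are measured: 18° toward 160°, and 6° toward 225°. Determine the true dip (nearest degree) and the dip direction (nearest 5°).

Represent each trace as a vector plunging at its apparent dip toward its trend (east-north-up frame): v₁ = (0.325, -0.894, -0.309), v₂ = (-0.703, -0.703, -0.105).
The plane normal is n = v₁ × v₂ ∝ (0.124, -0.251, 0.857).
tan δ = √(n_x²+n_y²)/n_z = 0.280/0.857, so δ = 18.1°.
The horizontal component of n points toward azimuth atan2(n_x, n_y) = 154°, the dip direction.

true dip 18°, dip direction 155°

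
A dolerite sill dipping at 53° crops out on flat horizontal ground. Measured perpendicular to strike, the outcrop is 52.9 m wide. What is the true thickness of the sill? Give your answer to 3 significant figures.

True thickness t = w · sin(dip) = 52.9 × sin 53°
t = 52.9 × 0.7986 = 42.248 m

42.2 m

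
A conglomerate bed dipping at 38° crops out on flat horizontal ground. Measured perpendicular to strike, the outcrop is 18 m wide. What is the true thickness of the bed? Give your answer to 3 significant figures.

11.1 m

True thickness t = w · sin(dip) = 18 × sin 38°
t = 18 × 0.6157 = 11.082 m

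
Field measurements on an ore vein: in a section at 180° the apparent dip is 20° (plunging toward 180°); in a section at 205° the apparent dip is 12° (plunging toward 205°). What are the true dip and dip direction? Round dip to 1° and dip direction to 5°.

true dip 25°, dip direction 145°

The two traces are lines in the plane: v₁ = (sin 180°·cos 20°, cos 180°·cos 20°, −sin 20°), v₂ = (sin 205°·cos 12°, cos 205°·cos 12°, −sin 12°).
Cross product v₁ × v₂ gives the pole to the plane: n ∝ (0.108, -0.141, 0.388).
True dip = arccos(n_z / |n|) = arccos(0.9093) = 24.6°.
Dip direction = atan2(0.108, -0.141) = 143° (azimuth of n's horizontal projection).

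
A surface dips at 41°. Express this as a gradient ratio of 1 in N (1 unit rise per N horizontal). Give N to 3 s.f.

1 : N means tan θ = 1/N, so N = 1/tan 41° = 1/0.8693

1 in 1.15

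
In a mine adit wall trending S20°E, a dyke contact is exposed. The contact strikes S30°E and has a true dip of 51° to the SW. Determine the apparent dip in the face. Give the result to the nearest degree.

12°

The section lies 10° from the strike.
tan(apparent dip) = tan 51° · sin 10° = 0.2144
α = arctan(0.2144) = 12.10°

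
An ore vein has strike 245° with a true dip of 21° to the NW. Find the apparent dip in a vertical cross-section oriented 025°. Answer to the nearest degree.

14°

The section lies 40° from the strike.
tan α = tan 21° × sin 40° = 0.3839 × 0.6428 = 0.2467
apparent dip = arctan 0.2467 = 13.86°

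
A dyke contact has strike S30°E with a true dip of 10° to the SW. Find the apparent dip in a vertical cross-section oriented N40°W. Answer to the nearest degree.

2°

Angle between strike (S30°E) and section (N40°W): β = 10°.
tan(apparent dip) = tan 10° · sin 10° = 0.0306
α = arctan(0.0306) = 1.75°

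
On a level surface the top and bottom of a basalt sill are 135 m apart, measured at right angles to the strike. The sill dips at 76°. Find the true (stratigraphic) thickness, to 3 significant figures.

True thickness t = w · sin(dip) = 135 × sin 76°
t = 135 × 0.9703 = 130.990 m

131 m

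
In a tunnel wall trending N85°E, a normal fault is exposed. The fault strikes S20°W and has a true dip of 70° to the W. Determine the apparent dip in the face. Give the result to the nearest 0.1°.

68.1°

Angle between strike (S20°W) and section (N85°E): β = 65°.
tan(apparent dip) = tan 70° · sin 65° = 2.4901
α = arctan(2.4901) = 68.12°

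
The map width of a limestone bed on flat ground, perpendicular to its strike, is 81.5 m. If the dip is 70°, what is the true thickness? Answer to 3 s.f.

True thickness t = w · sin(dip) = 81.5 × sin 70°
t = 81.5 × 0.9397 = 76.585 m

76.6 m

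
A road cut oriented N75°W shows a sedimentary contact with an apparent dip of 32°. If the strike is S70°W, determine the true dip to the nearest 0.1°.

β = acute angle between strike S70°W and section N75°W = 35°.
tan(true dip) = tan 32° / sin 35° = 1.0894
δ = arctan(1.0894) = 47.45°

47.5°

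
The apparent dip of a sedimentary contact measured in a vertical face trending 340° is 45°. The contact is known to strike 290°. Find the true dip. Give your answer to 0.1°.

β = acute angle between strike 290° and section 340° = 50°.
tan(true dip) = tan 45° / sin 50° = 1.3054
δ = arctan(1.3054) = 52.55°

52.5°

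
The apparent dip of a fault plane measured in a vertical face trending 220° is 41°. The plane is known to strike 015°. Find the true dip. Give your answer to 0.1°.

The section is 25° from the strike.
tan(true dip) = tan 41° / sin 25° = 2.0569
δ = arctan(2.0569) = 64.07°

64.1°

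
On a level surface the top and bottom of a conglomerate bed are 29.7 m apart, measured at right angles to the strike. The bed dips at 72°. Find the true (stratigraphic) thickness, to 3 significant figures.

True thickness t = w · sin(dip) = 29.7 × sin 72°
t = 29.7 × 0.9511 = 28.246 m

28.2 m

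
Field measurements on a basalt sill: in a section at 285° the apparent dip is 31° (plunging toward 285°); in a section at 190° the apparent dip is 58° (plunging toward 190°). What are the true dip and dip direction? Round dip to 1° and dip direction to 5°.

Represent each trace as a vector plunging at its apparent dip toward its trend (east-north-up frame): v₁ = (-0.828, 0.222, -0.515), v₂ = (-0.092, -0.522, -0.848).
Cross product v₁ × v₂ gives the pole to the plane: n ∝ (-0.457, -0.655, 0.453).
Dip δ = arctan(|n_h|/n_z) = arctan(0.798/0.453) = 60.5°.
Dip direction = azimuth of (n_x, n_y) = atan2(-0.457, -0.655) = 215°.

true dip 60°, dip direction 215°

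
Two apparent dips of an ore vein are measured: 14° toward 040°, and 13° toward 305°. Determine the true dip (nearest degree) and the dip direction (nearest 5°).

true dip 20°, dip direction 355°

The two traces are lines in the plane: v₁ = (sin 40°·cos 14°, cos 40°·cos 14°, −sin 14°), v₂ = (sin 305°·cos 13°, cos 305°·cos 13°, −sin 13°).
n = v₁ × v₂ = (-0.032, 0.333, 0.942) (taken with n_z > 0).
Dip δ = arctan(|n_h|/n_z) = arctan(0.335/0.942) = 19.6°.
The horizontal component of n points toward azimuth atan2(n_x, n_y) = 355°, the dip direction.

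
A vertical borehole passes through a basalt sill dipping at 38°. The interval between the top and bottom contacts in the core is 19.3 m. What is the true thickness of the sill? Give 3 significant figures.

True thickness t = h · cos(dip) = 19.3 × cos 38°
t = 19.3 × 0.7880 = 15.209 m

15.2 m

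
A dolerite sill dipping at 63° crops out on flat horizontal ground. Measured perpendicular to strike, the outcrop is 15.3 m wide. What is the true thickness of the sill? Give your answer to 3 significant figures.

13.6 m

True thickness t = w · sin(dip) = 15.3 × sin 63°
t = 15.3 × 0.8910 = 13.632 m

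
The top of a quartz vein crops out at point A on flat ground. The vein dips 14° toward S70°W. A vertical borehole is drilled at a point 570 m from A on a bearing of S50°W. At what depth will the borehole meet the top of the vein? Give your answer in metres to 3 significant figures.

The hole lies 20° from the dip direction, so the down-dip offset is 570 × cos 20° = 535.62 m.
Depth = down-dip offset × tan(dip) = 535.62 × tan 14° = 535.62 × 0.2493
Depth = 133.55 m

134 m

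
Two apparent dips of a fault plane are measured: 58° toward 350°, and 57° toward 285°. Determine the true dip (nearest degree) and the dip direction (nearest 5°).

Represent each trace as a vector plunging at its apparent dip toward its trend (east-north-up frame): v₁ = (-0.092, 0.522, -0.848), v₂ = (-0.526, 0.141, -0.839).
Cross product v₁ × v₂ gives the pole to the plane: n ∝ (-0.318, 0.369, 0.262).
tan δ = √(n_x²+n_y²)/n_z = 0.487/0.262, so δ = 61.8°.
The horizontal component of n points toward azimuth atan2(n_x, n_y) = 319°, the dip direction.

true dip 62°, dip direction 320°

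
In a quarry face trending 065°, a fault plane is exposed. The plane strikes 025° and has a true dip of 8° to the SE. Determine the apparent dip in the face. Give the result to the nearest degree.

The section lies 40° from the strike.
tan(apparent dip) = tan 8° · sin 40° = 0.0903
α = arctan(0.0903) = 5.16°

5°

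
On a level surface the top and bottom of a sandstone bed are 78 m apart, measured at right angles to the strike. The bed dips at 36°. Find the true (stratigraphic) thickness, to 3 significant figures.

45.8 m

True thickness t = w · sin(dip) = 78 × sin 36°
t = 78 × 0.5878 = 45.847 m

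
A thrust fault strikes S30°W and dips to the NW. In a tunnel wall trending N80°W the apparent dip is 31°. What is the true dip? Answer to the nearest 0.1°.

The section is 70° from the strike.
tan(true dip) = tan 31° / sin 70° = 0.6394
δ = arctan(0.6394) = 32.60°

32.6°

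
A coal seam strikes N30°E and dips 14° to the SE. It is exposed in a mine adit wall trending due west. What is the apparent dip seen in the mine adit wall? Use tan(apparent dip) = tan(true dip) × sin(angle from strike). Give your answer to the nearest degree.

12°

The strike is N30°E and the section trends due west; the acute angle between them is β = 60°.
tan α = tan 14° × sin 60° = 0.2493 × 0.8660 = 0.2159
apparent dip = arctan 0.2159 = 12.18°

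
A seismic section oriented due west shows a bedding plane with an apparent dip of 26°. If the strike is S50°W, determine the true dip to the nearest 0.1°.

The section is 40° from the strike.
tan(true dip) = tan 26° / sin 40° = 0.7588
δ = arctan(0.7588) = 37.19°

37.2°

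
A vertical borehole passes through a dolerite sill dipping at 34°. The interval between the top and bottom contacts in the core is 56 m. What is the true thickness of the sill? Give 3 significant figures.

46.4 m

True thickness t = h · cos(dip) = 56 × cos 34°
t = 56 × 0.8290 = 46.426 m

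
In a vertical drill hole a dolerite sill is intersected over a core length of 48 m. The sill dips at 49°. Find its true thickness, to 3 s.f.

31.5 m

True thickness t = h · cos(dip) = 48 × cos 49°
t = 48 × 0.6561 = 31.491 m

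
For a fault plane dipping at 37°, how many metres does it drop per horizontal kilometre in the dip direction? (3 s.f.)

754 m

drop per km = 1000 × tan 37° = 1000 × 0.7536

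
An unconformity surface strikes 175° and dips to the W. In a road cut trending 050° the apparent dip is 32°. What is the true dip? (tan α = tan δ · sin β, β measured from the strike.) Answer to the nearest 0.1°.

The section is 55° from the strike.
tan(true dip) = tan 32° / sin 55° = 0.7628
δ = arctan(0.7628) = 37.34°

37.3°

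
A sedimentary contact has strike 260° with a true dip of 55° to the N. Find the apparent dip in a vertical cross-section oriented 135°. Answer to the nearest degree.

The section lies 55° from the strike.
tan(apparent dip) = tan 55° · sin 55° = 1.1699
apparent dip = arctan 1.1699 = 49.48°

49°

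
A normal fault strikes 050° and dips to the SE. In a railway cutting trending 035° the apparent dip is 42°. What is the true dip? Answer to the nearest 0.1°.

74.0°

β = acute angle between strike 050° and section 035° = 15°.
tan(true dip) = tan 42° / sin 15° = 3.4789
δ = arctan(3.4789) = 73.96°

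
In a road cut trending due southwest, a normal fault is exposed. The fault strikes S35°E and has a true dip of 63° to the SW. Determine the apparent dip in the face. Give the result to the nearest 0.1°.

Angle between strike (S35°E) and section (due southwest): β = 80°.
tan α = tan 63° × sin 80° = 1.9626 × 0.9848 = 1.9328
apparent dip = arctan 1.9328 = 62.64°

62.6°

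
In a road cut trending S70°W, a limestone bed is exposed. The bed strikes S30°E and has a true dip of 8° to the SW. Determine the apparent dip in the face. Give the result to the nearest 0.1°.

7.9°

Angle between strike (S30°E) and section (S70°W): β = 80°.
tan(apparent dip) = tan 8° · sin 80° = 0.1384
α = arctan(0.1384) = 7.88°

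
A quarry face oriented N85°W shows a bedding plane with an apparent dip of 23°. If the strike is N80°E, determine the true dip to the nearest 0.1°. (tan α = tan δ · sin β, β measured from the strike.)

β = acute angle between strike N80°E and section N85°W = 15°.
tan δ = tan α / sin β = tan 23° / sin 15° = 0.4245 / 0.2588 = 1.6400
true dip = arctan 1.6400 = 58.63°

58.6°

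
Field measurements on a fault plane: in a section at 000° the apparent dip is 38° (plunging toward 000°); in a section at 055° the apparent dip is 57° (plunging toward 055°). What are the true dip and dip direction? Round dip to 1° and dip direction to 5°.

true dip 57°, dip direction 060°

Each apparent-dip line lies in the plane. As unit vectors (x east, y north, z up), v₁ plunges 38°→000° and v₂ plunges 57°→055°.
n = v₁ × v₂ = (0.469, 0.275, 0.352) (taken with n_z > 0).
Dip δ = arctan(|n_h|/n_z) = arctan(0.543/0.352) = 57.1°.
Dip direction = azimuth of (n_x, n_y) = atan2(0.469, 0.275) = 60°.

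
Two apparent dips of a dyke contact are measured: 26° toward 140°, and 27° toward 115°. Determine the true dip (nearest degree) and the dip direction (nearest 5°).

true dip 27°, dip direction 120°

Each apparent-dip line lies in the plane. As unit vectors (x east, y north, z up), v₁ plunges 26°→140° and v₂ plunges 27°→115°.
Cross product v₁ × v₂ gives the pole to the plane: n ∝ (0.148, -0.092, 0.338).
tan δ = √(n_x²+n_y²)/n_z = 0.174/0.338, so δ = 27.2°.
Dip direction = atan2(0.148, -0.092) = 122° (azimuth of n's horizontal projection).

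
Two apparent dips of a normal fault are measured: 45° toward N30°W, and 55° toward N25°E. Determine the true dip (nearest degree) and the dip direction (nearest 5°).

true dip 55°, dip direction 015°

Represent each trace as a vector plunging at its apparent dip toward its trend (east-north-up frame): v₁ = (-0.354, 0.612, -0.707), v₂ = (0.242, 0.520, -0.819).
The plane normal is n = v₁ × v₂ ∝ (0.134, 0.461, 0.332).
Dip δ = arctan(|n_h|/n_z) = arctan(0.480/0.332) = 55.3°.
Dip direction = azimuth of (n_x, n_y) = atan2(0.134, 0.461) = 16°.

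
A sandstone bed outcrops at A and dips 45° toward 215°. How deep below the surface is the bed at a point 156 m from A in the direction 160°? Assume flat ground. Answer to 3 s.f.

The hole lies 55° from the dip direction, so the down-dip offset is 156 × cos 55° = 89.48 m.
Depth = down-dip offset × tan(dip) = 89.48 × tan 45° = 89.48 × 1.0000
Depth = 89.48 m

89.5 m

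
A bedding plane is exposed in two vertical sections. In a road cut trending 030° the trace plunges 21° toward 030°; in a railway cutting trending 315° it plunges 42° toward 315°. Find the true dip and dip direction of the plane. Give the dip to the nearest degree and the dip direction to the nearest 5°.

Each apparent-dip line lies in the plane. As unit vectors (x east, y north, z up), v₁ plunges 21°→030° and v₂ plunges 42°→315°.
Cross product v₁ × v₂ gives the pole to the plane: n ∝ (-0.353, 0.501, 0.670).
True dip = arccos(n_z / |n|) = arccos(0.7382) = 42.4°.
The horizontal component of n points toward azimuth atan2(n_x, n_y) = 325°, the dip direction.

true dip 42°, dip direction 325°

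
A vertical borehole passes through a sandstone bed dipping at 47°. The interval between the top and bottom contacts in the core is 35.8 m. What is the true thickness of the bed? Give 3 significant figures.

True thickness t = h · cos(dip) = 35.8 × cos 47°
t = 35.8 × 0.6820 = 24.416 m

24.4 m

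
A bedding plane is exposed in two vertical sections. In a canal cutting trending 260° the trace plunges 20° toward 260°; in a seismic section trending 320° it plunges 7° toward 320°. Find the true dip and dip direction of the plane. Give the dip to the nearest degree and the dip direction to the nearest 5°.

The two traces are lines in the plane: v₁ = (sin 260°·cos 20°, cos 260°·cos 20°, −sin 20°), v₂ = (sin 320°·cos 7°, cos 320°·cos 7°, −sin 7°).
Cross product v₁ × v₂ gives the pole to the plane: n ∝ (-0.280, -0.105, 0.808).
tan δ = √(n_x²+n_y²)/n_z = 0.299/0.808, so δ = 20.3°.
The horizontal component of n points toward azimuth atan2(n_x, n_y) = 249°, the dip direction.

true dip 20°, dip direction 250°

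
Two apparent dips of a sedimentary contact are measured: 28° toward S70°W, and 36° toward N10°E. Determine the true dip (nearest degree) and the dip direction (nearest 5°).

true dip 52°, dip direction 315°

Represent each trace as a vector plunging at its apparent dip toward its trend (east-north-up frame): v₁ = (-0.830, -0.302, -0.469), v₂ = (0.140, 0.797, -0.588).
Cross product v₁ × v₂ gives the pole to the plane: n ∝ (-0.552, 0.554, 0.619).
True dip = arccos(n_z / |n|) = arccos(0.6207) = 51.6°.
Dip direction = azimuth of (n_x, n_y) = atan2(-0.552, 0.554) = 315°.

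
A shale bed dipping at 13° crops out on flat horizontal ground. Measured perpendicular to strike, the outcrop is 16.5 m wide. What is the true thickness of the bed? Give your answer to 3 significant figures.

3.71 m

True thickness t = w · sin(dip) = 16.5 × sin 13°
t = 16.5 × 0.2250 = 3.712 m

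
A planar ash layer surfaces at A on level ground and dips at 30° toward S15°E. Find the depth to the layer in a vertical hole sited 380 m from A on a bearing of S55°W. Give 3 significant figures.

The hole lies 70° from the dip direction, so the down-dip offset is 380 × cos 70° = 129.97 m.
Depth = down-dip offset × tan(dip) = 129.97 × tan 30° = 129.97 × 0.5774
Depth = 75.04 m

75.0 m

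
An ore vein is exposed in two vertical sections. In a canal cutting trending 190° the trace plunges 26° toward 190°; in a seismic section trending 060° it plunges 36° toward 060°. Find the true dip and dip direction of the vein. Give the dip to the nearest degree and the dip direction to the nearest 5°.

true dip 55°, dip direction 120°

Represent each trace as a vector plunging at its apparent dip toward its trend (east-north-up frame): v₁ = (-0.156, -0.885, -0.438), v₂ = (0.701, 0.405, -0.588).
n = v₁ × v₂ = (0.698, -0.399, 0.557) (taken with n_z > 0).
Dip δ = arctan(|n_h|/n_z) = arctan(0.804/0.557) = 55.3°.
The horizontal component of n points toward azimuth atan2(n_x, n_y) = 120°, the dip direction.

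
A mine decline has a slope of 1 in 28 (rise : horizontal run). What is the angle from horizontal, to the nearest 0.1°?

2.0°

tan θ = 1/28 = 0.0357
θ = arctan(0.0357) = 2.05°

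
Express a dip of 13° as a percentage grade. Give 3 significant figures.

23.1%

grade % = 100 × tan 13° = 100 × 0.2309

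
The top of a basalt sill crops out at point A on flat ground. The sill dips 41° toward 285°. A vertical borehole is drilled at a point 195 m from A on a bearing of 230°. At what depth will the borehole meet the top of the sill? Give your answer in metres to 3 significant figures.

The hole lies 55° from the dip direction, so the down-dip offset is 195 × cos 55° = 111.85 m.
Depth = down-dip offset × tan(dip) = 111.85 × tan 41° = 111.85 × 0.8693
Depth = 97.23 m

97.2 m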